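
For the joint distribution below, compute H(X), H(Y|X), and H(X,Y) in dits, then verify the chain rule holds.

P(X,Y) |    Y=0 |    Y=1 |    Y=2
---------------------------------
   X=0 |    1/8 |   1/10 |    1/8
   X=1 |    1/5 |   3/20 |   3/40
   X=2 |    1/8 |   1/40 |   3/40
H(X,Y) = 0.9108, H(X) = 0.4633, H(Y|X) = 0.4476 (all in dits)

Chain rule: H(X,Y) = H(X) + H(Y|X)

Left side — joint entropy directly:
H(X,Y) = -Σ p(x,y) log p(x,y) = 0.9108 dits

Right side — compute H(Y|X) from the conditional distributions:
P(X) = (7/20, 17/40, 9/40), so H(X) = 0.4633 dits
H(Y|X) = Σ_x P(X=x) · H(Y|X=x):
  P(Y|X=0) = (5/14, 2/7, 5/14), H(Y|X=0) = 0.4748, weight P(X=0) = 7/20
  P(Y|X=1) = (8/17, 6/17, 3/17), H(Y|X=1) = 0.4466, weight P(X=1) = 17/40
  P(Y|X=2) = (5/9, 1/9, 1/3), H(Y|X=2) = 0.4069, weight P(X=2) = 9/40
H(Y|X) = 0.4476 dits

H(X) + H(Y|X) = 0.4633 + 0.4476 = 0.9108 dits

Both sides equal 0.9108 dits. ✓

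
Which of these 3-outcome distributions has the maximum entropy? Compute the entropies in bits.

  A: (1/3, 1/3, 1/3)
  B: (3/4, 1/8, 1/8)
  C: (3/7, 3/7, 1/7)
A

For a discrete distribution over n outcomes, entropy is maximized by the uniform distribution.

Computing entropies:
H(A) = 1.5850 bits
H(B) = 1.0613 bits
H(C) = 1.4488 bits

The uniform distribution (where all probabilities equal 1/3) achieves the maximum entropy of log_2(3) = 1.5850 bits.

Distribution A has the highest entropy.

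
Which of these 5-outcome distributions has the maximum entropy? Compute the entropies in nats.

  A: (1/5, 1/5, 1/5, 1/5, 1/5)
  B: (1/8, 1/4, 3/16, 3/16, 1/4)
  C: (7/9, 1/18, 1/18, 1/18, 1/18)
A

For a discrete distribution over n outcomes, entropy is maximized by the uniform distribution.

Computing entropies:
H(A) = 1.6094 nats
H(B) = 1.5808 nats
H(C) = 0.8378 nats

The uniform distribution (where all probabilities equal 1/5) achieves the maximum entropy of log_e(5) = 1.6094 nats.

Distribution A has the highest entropy.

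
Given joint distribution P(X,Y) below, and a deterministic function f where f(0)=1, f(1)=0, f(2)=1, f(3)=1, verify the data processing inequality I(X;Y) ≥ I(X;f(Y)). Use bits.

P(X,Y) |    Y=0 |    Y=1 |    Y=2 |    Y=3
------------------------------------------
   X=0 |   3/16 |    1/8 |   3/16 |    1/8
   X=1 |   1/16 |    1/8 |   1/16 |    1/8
I(X;Y) = 0.0488, I(X;f(Y)) = 0.0157, inequality holds: 0.0488 ≥ 0.0157

Data Processing Inequality: For any Markov chain X → Y → Z, we have I(X;Y) ≥ I(X;Z).

Here Z = f(Y) is a deterministic function of Y, forming X → Y → Z.

Original I(X;Y) = 0.0488 bits

After applying f:
P(X,Z) where Z=f(Y):
- P(X,Z=0) = P(X,Y=1)
- P(X,Z=1) = P(X,Y=0) + P(X,Y=2) + P(X,Y=3)

I(X;Z) = I(X;f(Y)) = 0.0157 bits

Verification: 0.0488 ≥ 0.0157 ✓

Information cannot be created by processing; the function f can only lose information about X.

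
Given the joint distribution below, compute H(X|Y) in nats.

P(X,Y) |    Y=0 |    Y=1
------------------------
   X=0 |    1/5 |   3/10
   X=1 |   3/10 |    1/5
0.6730 nats

Using the chain rule: H(X|Y) = H(X,Y) - H(Y)

First, compute H(X,Y) = 1.3662 nats

Marginal P(Y) = (1/2, 1/2)
H(Y) = 0.6931 nats

H(X|Y) = H(X,Y) - H(Y) = 1.3662 - 0.6931 = 0.6730 nats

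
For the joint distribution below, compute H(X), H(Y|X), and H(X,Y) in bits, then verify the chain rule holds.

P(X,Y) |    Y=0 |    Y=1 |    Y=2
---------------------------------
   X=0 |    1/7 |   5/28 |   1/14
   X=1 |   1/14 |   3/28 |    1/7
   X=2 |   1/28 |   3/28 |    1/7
H(X,Y) = 3.0531, H(X) = 1.5722, H(Y|X) = 1.4808 (all in bits)

Chain rule: H(X,Y) = H(X) + H(Y|X)

Left side — joint entropy directly:
H(X,Y) = -Σ p(x,y) log p(x,y) = 3.0531 bits

Right side — compute H(Y|X) from the conditional distributions:
P(X) = (11/28, 9/28, 2/7), so H(X) = 1.5722 bits
H(Y|X) = Σ_x P(X=x) · H(Y|X=x):
  P(Y|X=0) = (4/11, 5/11, 2/11), H(Y|X=0) = 1.4949, weight P(X=0) = 11/28
  P(Y|X=1) = (2/9, 1/3, 4/9), H(Y|X=1) = 1.5305, weight P(X=1) = 9/28
  P(Y|X=2) = (1/8, 3/8, 1/2), H(Y|X=2) = 1.4056, weight P(X=2) = 2/7
H(Y|X) = 1.4808 bits

H(X) + H(Y|X) = 1.5722 + 1.4808 = 3.0531 bits

Both sides equal 3.0531 bits. ✓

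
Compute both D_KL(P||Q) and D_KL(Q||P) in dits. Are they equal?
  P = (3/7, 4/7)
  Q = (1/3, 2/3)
D_KL(P||Q) = 0.0085, D_KL(Q||P) = 0.0082

KL divergence is not symmetric: D_KL(P||Q) ≠ D_KL(Q||P) in general.

D_KL(P||Q) = 0.0085 dits
D_KL(Q||P) = 0.0082 dits

No, they are not equal!

This asymmetry is why KL divergence is not a true distance metric.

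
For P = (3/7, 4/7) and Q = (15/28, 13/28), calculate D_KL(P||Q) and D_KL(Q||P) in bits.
D_KL(P||Q) = 0.0332, D_KL(Q||P) = 0.0334

KL divergence is not symmetric: D_KL(P||Q) ≠ D_KL(Q||P) in general.

D_KL(P||Q) = 0.0332 bits
D_KL(Q||P) = 0.0334 bits

No, they are not equal!

This asymmetry is why KL divergence is not a true distance metric.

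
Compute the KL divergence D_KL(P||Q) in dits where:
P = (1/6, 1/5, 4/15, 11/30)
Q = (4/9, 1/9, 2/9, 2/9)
0.0809 dits

KL divergence: D_KL(P||Q) = Σ p(x) log(p(x)/q(x))

Computing term by term:
  x=0: 1/6 × log_10[(1/6)/(4/9)] = 1/6 × -0.4260 = -0.0710
  x=1: 1/5 × log_10[(1/5)/(1/9)] = 1/5 × 0.2553 = 0.0511
  x=2: 4/15 × log_10[(4/15)/(2/9)] = 4/15 × 0.0792 = 0.0211
  x=3: 11/30 × log_10[(11/30)/(2/9)] = 11/30 × 0.2175 = 0.0797

D_KL(P||Q) = 0.0809 dits

Note: KL divergence is always non-negative and equals 0 iff P = Q.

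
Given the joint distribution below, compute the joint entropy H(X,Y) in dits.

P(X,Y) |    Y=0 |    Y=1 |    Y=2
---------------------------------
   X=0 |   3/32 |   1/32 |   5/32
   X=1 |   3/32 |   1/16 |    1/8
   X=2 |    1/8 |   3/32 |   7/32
0.9076 dits

Joint entropy is H(X,Y) = -Σ_{x,y} p(x,y) log p(x,y).

Summing over all non-zero entries:
H(X,Y) = -[3/32·log_10(3/32) + 1/32·log_10(1/32) + 5/32·log_10(5/32) + 3/32·log_10(3/32) + 1/16·log_10(1/16) + 1/8·log_10(1/8) + 1/8·log_10(1/8) + 3/32·log_10(3/32) + 7/32·log_10(7/32)]
H(X,Y) = 0.9076 dits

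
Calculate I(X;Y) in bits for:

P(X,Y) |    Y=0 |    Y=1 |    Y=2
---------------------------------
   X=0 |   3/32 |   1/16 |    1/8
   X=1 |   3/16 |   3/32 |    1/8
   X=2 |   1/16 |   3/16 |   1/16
0.1046 bits

Mutual information: I(X;Y) = H(X) + H(Y) - H(X,Y)

Marginals:
P(X) = (9/32, 13/32, 5/16), H(X) = 1.5671 bits
P(Y) = (11/32, 11/32, 5/16), H(Y) = 1.5835 bits

Joint entropy: H(X,Y) = 3.0460 bits

I(X;Y) = 1.5671 + 1.5835 - 3.0460 = 0.1046 bits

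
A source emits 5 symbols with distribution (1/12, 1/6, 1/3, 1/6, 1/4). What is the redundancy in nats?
0.0923 nats

Redundancy measures how far a source is from maximum entropy:
R = H_max - H(X)

Maximum entropy for 5 symbols: H_max = log_e(5) = 1.6094 nats
Actual entropy: H(X) = 1.5171 nats
Redundancy: R = 1.6094 - 1.5171 = 0.0923 nats

This redundancy represents potential for compression: the source could be compressed by 0.0923 nats per symbol.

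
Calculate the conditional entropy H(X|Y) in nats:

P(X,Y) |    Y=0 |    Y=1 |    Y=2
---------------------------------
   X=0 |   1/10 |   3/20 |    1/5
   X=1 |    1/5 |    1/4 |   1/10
0.6465 nats

Using the chain rule: H(X|Y) = H(X,Y) - H(Y)

First, compute H(X,Y) = 1.7354 nats

Marginal P(Y) = (3/10, 2/5, 3/10)
H(Y) = 1.0889 nats

H(X|Y) = H(X,Y) - H(Y) = 1.7354 - 1.0889 = 0.6465 nats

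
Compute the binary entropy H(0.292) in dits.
0.2623 dits

The binary entropy function is:
H(p) = -p log(p) - (1-p) log(1-p)

H(0.292) = -0.292 × log_10(0.292) - 0.708 × log_10(0.708)
H(0.292) = 0.2623 dits

Note: Binary entropy is maximized at p=0.5 (H=1 bit) and minimized at p=0 or p=1 (H=0).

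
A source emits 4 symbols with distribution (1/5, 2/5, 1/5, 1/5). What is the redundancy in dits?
0.0235 dits

Redundancy measures how far a source is from maximum entropy:
R = H_max - H(X)

Maximum entropy for 4 symbols: H_max = log_10(4) = 0.6021 dits
Actual entropy: H(X) = 0.5786 dits
Redundancy: R = 0.6021 - 0.5786 = 0.0235 dits

This redundancy represents potential for compression: the source could be compressed by 0.0235 dits per symbol.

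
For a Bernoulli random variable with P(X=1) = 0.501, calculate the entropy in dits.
0.3010 dits

The binary entropy function is:
H(p) = -p log(p) - (1-p) log(1-p)

H(0.501) = -0.501 × log_10(0.501) - 0.499 × log_10(0.499)
H(0.501) = 0.3010 dits

Note: Binary entropy is maximized at p=0.5 (H=1 bit) and minimized at p=0 or p=1 (H=0).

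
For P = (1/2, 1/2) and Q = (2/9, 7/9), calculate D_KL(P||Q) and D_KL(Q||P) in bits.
D_KL(P||Q) = 0.2662, D_KL(Q||P) = 0.2358

KL divergence is not symmetric: D_KL(P||Q) ≠ D_KL(Q||P) in general.

D_KL(P||Q) = 0.2662 bits
D_KL(Q||P) = 0.2358 bits

No, they are not equal!

This asymmetry is why KL divergence is not a true distance metric.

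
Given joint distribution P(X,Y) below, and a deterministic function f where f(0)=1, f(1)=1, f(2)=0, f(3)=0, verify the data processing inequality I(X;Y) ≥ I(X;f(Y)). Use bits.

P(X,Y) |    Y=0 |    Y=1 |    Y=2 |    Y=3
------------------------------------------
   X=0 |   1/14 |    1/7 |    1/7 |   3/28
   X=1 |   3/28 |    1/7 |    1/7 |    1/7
I(X;Y) = 0.0052, I(X;f(Y)) = 0.0000, inequality holds: 0.0052 ≥ 0.0000

Data Processing Inequality: For any Markov chain X → Y → Z, we have I(X;Y) ≥ I(X;Z).

Here Z = f(Y) is a deterministic function of Y, forming X → Y → Z.

Original I(X;Y) = 0.0052 bits

After applying f:
P(X,Z) where Z=f(Y):
- P(X,Z=0) = P(X,Y=2) + P(X,Y=3)
- P(X,Z=1) = P(X,Y=0) + P(X,Y=1)

I(X;Z) = I(X;f(Y)) = 0.0000 bits

Verification: 0.0052 ≥ 0.0000 ✓

Information cannot be created by processing; the function f can only lose information about X.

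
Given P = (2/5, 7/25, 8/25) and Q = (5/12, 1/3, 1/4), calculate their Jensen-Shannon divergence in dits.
0.0015 dits

Jensen-Shannon divergence is:
JSD(P||Q) = 0.5 × D_KL(P||M) + 0.5 × D_KL(Q||M)
where M = 0.5 × (P + Q) is the mixture distribution.

M = 0.5 × (2/5, 7/25, 8/25) + 0.5 × (5/12, 1/3, 1/4) = (0.408333, 0.306667, 0.285)

D_KL(P||M) = 0.0015 dits
D_KL(Q||M) = 0.0015 dits

JSD(P||Q) = 0.5 × 0.0015 + 0.5 × 0.0015 = 0.0015 dits

Unlike KL divergence, JSD is symmetric and bounded: 0 ≤ JSD ≤ log(2).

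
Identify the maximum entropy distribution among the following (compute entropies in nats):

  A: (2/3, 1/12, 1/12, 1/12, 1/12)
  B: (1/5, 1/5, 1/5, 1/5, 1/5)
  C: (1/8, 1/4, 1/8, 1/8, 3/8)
B

For a discrete distribution over n outcomes, entropy is maximized by the uniform distribution.

Computing entropies:
H(A) = 1.0986 nats
H(B) = 1.6094 nats
H(C) = 1.4942 nats

The uniform distribution (where all probabilities equal 1/5) achieves the maximum entropy of log_e(5) = 1.6094 nats.

Distribution B has the highest entropy.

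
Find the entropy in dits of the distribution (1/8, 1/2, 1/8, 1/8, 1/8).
0.6021 dits

Shannon entropy is H(X) = -Σ p(x) log p(x).

For P = (1/8, 1/2, 1/8, 1/8, 1/8):
H = -1/8 × log_10(1/8) -1/2 × log_10(1/2) -1/8 × log_10(1/8) -1/8 × log_10(1/8) -1/8 × log_10(1/8)
H = 0.6021 dits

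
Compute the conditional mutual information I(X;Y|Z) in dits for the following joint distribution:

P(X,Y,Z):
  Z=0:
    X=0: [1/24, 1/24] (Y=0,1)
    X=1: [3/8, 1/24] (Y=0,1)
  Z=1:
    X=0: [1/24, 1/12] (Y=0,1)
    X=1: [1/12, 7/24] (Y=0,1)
0.0152 dits

Conditional mutual information: I(X;Y|Z) = H(X|Z) + H(Y|Z) - H(X,Y|Z)

H(Z) = 0.3010
H(X,Z) = 0.5210 → H(X|Z) = 0.2199
H(Y,Z) = 0.5210 → H(Y|Z) = 0.2199
H(X,Y,Z) = 0.7257 → H(X,Y|Z) = 0.4247

I(X;Y|Z) = 0.2199 + 0.2199 - 0.4247 = 0.0152 dits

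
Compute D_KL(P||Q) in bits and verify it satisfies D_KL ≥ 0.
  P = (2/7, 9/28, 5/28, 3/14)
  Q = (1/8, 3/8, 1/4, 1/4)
0.1349 bits

KL divergence satisfies the Gibbs inequality: D_KL(P||Q) ≥ 0 for all distributions P, Q.

D_KL(P||Q) = Σ p(x) log(p(x)/q(x))
Term by term:
  x=0: 2/7 × log_2[(2/7)/(1/8)] = 0.3408
  x=1: 9/28 × log_2[(9/28)/(3/8)] = -0.0715
  x=2: 5/28 × log_2[(5/28)/(1/4)] = -0.0867
  x=3: 3/14 × log_2[(3/14)/(1/4)] = -0.0477
D_KL(P||Q) = 0.1349 bits

D_KL(P||Q) = 0.1349 ≥ 0 ✓

This non-negativity is a fundamental property: relative entropy cannot be negative because it measures how different Q is from P.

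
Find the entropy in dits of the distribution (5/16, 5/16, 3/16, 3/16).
0.5883 dits

Shannon entropy is H(X) = -Σ p(x) log p(x).

For P = (5/16, 5/16, 3/16, 3/16):
H = -5/16 × log_10(5/16) -5/16 × log_10(5/16) -3/16 × log_10(3/16) -3/16 × log_10(3/16)
H = 0.5883 dits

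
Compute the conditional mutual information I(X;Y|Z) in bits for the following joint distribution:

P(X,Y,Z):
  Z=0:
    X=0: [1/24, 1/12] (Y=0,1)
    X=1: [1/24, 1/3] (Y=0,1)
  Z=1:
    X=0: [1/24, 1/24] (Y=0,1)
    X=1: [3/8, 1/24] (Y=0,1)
0.0678 bits

Conditional mutual information: I(X;Y|Z) = H(X|Z) + H(Y|Z) - H(X,Y|Z)

H(Z) = 1.0000
H(X,Z) = 1.7307 → H(X|Z) = 0.7307
H(Y,Z) = 1.6500 → H(Y|Z) = 0.6500
H(X,Y,Z) = 2.3129 → H(X,Y|Z) = 1.3129

I(X;Y|Z) = 0.7307 + 0.6500 - 1.3129 = 0.0678 bits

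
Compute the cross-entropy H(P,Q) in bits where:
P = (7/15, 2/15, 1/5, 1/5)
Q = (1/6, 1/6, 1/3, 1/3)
2.1850 bits

Cross-entropy: H(P,Q) = -Σ p(x) log q(x)

Alternatively: H(P,Q) = H(P) + D_KL(P||Q)
H(P) = 1.8295 bits
D_KL(P||Q) = 0.3555 bits

H(P,Q) = 1.8295 + 0.3555 = 2.1850 bits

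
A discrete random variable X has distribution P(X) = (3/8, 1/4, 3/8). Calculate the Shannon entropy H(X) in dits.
0.4700 dits

Shannon entropy is H(X) = -Σ p(x) log p(x).

For P = (3/8, 1/4, 3/8):
H = -3/8 × log_10(3/8) -1/4 × log_10(1/4) -3/8 × log_10(3/8)
H = 0.4700 dits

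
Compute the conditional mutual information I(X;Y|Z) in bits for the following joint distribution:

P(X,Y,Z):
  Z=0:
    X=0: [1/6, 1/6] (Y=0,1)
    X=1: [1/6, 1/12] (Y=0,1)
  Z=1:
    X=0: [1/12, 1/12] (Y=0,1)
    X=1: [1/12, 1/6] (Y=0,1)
0.0201 bits

Conditional mutual information: I(X;Y|Z) = H(X|Z) + H(Y|Z) - H(X,Y|Z)

H(Z) = 0.9799
H(X,Z) = 1.9591 → H(X|Z) = 0.9793
H(Y,Z) = 1.9591 → H(Y|Z) = 0.9793
H(X,Y,Z) = 2.9183 → H(X,Y|Z) = 1.9384

I(X;Y|Z) = 0.9793 + 0.9793 - 1.9384 = 0.0201 bits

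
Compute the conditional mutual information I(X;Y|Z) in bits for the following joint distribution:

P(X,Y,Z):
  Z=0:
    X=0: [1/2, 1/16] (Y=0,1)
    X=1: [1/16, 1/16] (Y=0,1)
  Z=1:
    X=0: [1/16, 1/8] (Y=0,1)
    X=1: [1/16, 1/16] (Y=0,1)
0.0684 bits

Conditional mutual information: I(X;Y|Z) = H(X|Z) + H(Y|Z) - H(X,Y|Z)

H(Z) = 0.8960
H(X,Z) = 1.6697 → H(X|Z) = 0.7737
H(Y,Z) = 1.6697 → H(Y|Z) = 0.7737
H(X,Y,Z) = 2.3750 → H(X,Y|Z) = 1.4790

I(X;Y|Z) = 0.7737 + 0.7737 - 1.4790 = 0.0684 bits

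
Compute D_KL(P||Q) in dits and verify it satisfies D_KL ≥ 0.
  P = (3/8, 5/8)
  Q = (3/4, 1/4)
0.1358 dits

KL divergence satisfies the Gibbs inequality: D_KL(P||Q) ≥ 0 for all distributions P, Q.

D_KL(P||Q) = Σ p(x) log(p(x)/q(x))
Term by term:
  x=0: 3/8 × log_10[(3/8)/(3/4)] = -0.1129
  x=1: 5/8 × log_10[(5/8)/(1/4)] = 0.2487
D_KL(P||Q) = 0.1358 dits

D_KL(P||Q) = 0.1358 ≥ 0 ✓

This non-negativity is a fundamental property: relative entropy cannot be negative because it measures how different Q is from P.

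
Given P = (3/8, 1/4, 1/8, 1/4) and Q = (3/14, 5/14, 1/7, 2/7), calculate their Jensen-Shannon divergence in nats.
0.0167 nats

Jensen-Shannon divergence is:
JSD(P||Q) = 0.5 × D_KL(P||M) + 0.5 × D_KL(Q||M)
where M = 0.5 × (P + Q) is the mixture distribution.

M = 0.5 × (3/8, 1/4, 1/8, 1/4) + 0.5 × (3/14, 5/14, 1/7, 2/7) = (0.294643, 0.303571, 0.133929, 0.267857)

D_KL(P||M) = 0.0160 nats
D_KL(Q||M) = 0.0175 nats

JSD(P||Q) = 0.5 × 0.0160 + 0.5 × 0.0175 = 0.0167 nats

Unlike KL divergence, JSD is symmetric and bounded: 0 ≤ JSD ≤ log(2).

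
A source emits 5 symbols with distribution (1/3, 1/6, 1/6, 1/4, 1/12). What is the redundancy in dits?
0.0401 dits

Redundancy measures how far a source is from maximum entropy:
R = H_max - H(X)

Maximum entropy for 5 symbols: H_max = log_10(5) = 0.6990 dits
Actual entropy: H(X) = 0.6589 dits
Redundancy: R = 0.6990 - 0.6589 = 0.0401 dits

This redundancy represents potential for compression: the source could be compressed by 0.0401 dits per symbol.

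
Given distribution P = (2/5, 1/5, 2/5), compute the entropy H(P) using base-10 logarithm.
0.4581 dits

Shannon entropy is H(X) = -Σ p(x) log p(x).

For P = (2/5, 1/5, 2/5):
H = -2/5 × log_10(2/5) -1/5 × log_10(1/5) -2/5 × log_10(2/5)
H = 0.4581 dits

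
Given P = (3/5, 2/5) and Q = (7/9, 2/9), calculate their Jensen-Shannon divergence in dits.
0.0081 dits

Jensen-Shannon divergence is:
JSD(P||Q) = 0.5 × D_KL(P||M) + 0.5 × D_KL(Q||M)
where M = 0.5 × (P + Q) is the mixture distribution.

M = 0.5 × (3/5, 2/5) + 0.5 × (7/9, 2/9) = (0.688889, 0.311111)

D_KL(P||M) = 0.0077 dits
D_KL(Q||M) = 0.0085 dits

JSD(P||Q) = 0.5 × 0.0077 + 0.5 × 0.0085 = 0.0081 dits

Unlike KL divergence, JSD is symmetric and bounded: 0 ≤ JSD ≤ log(2).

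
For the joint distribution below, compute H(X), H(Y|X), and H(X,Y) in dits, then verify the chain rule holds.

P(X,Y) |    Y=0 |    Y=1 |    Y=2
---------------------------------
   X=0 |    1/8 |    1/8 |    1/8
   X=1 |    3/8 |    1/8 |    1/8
H(X,Y) = 0.7242, H(X) = 0.2873, H(Y|X) = 0.4369 (all in dits)

Chain rule: H(X,Y) = H(X) + H(Y|X)

Left side — joint entropy directly:
H(X,Y) = -Σ p(x,y) log p(x,y) = 0.7242 dits

Right side — compute H(Y|X) from the conditional distributions:
P(X) = (3/8, 5/8), so H(X) = 0.2873 dits
H(Y|X) = Σ_x P(X=x) · H(Y|X=x):
  P(Y|X=0) = (1/3, 1/3, 1/3), H(Y|X=0) = 0.4771, weight P(X=0) = 3/8
  P(Y|X=1) = (3/5, 1/5, 1/5), H(Y|X=1) = 0.4127, weight P(X=1) = 5/8
H(Y|X) = 0.4369 dits

H(X) + H(Y|X) = 0.2873 + 0.4369 = 0.7242 dits

Both sides equal 0.7242 dits. ✓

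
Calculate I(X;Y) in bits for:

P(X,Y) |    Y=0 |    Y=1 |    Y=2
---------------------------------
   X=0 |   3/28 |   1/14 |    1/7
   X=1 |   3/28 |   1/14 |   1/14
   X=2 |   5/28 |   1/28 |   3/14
0.0483 bits

Mutual information: I(X;Y) = H(X) + H(Y) - H(X,Y)

Marginals:
P(X) = (9/28, 1/4, 3/7), H(X) = 1.5502 bits
P(Y) = (11/28, 5/28, 3/7), H(Y) = 1.4972 bits

Joint entropy: H(X,Y) = 2.9992 bits

I(X;Y) = 1.5502 + 1.4972 - 2.9992 = 0.0483 bits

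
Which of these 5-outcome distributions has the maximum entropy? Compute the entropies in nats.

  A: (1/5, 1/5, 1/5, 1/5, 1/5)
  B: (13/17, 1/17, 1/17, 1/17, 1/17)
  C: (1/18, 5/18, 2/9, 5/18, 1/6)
A

For a discrete distribution over n outcomes, entropy is maximized by the uniform distribution.

Computing entropies:
H(A) = 1.6094 nats
H(B) = 0.8718 nats
H(C) = 1.5051 nats

The uniform distribution (where all probabilities equal 1/5) achieves the maximum entropy of log_e(5) = 1.6094 nats.

Distribution A has the highest entropy.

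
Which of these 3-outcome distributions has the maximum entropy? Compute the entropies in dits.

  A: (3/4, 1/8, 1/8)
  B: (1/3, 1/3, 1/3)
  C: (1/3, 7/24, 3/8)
B

For a discrete distribution over n outcomes, entropy is maximized by the uniform distribution.

Computing entropies:
H(A) = 0.3195 dits
H(B) = 0.4771 dits
H(C) = 0.4749 dits

The uniform distribution (where all probabilities equal 1/3) achieves the maximum entropy of log_10(3) = 0.4771 dits.

Distribution B has the highest entropy.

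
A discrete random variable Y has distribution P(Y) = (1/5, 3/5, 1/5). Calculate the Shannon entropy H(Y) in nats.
0.9503 nats

Shannon entropy is H(X) = -Σ p(x) log p(x).

For P = (1/5, 3/5, 1/5):
H = -1/5 × log_e(1/5) -3/5 × log_e(3/5) -1/5 × log_e(1/5)
H = 0.9503 nats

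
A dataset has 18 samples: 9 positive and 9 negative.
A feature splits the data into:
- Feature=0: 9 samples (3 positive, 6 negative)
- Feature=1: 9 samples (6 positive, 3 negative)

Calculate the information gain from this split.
0.0817 bits

Information Gain = H(Y) - H(Y|Feature)

Before split:
P(positive) = 9/18 = 0.5000
H(Y) = 1.0000 bits

After split:
Feature=0: H = 0.9183 bits (weight = 9/18)
Feature=1: H = 0.9183 bits (weight = 9/18)
H(Y|Feature) = (9/18)×0.9183 + (9/18)×0.9183 = 0.9183 bits

Information Gain = 1.0000 - 0.9183 = 0.0817 bits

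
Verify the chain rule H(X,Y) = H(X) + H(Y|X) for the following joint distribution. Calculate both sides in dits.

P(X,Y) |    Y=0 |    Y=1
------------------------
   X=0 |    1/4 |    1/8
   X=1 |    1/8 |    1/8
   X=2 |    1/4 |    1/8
H(X,Y) = 0.7526, H(X) = 0.4700, H(Y|X) = 0.2826 (all in dits)

Chain rule: H(X,Y) = H(X) + H(Y|X)

Left side — joint entropy directly:
H(X,Y) = -Σ p(x,y) log p(x,y) = 0.7526 dits

Right side — compute H(Y|X) from the conditional distributions:
P(X) = (3/8, 1/4, 3/8), so H(X) = 0.4700 dits
H(Y|X) = Σ_x P(X=x) · H(Y|X=x):
  P(Y|X=0) = (2/3, 1/3), H(Y|X=0) = 0.2764, weight P(X=0) = 3/8
  P(Y|X=1) = (1/2, 1/2), H(Y|X=1) = 0.3010, weight P(X=1) = 1/4
  P(Y|X=2) = (2/3, 1/3), H(Y|X=2) = 0.2764, weight P(X=2) = 3/8
H(Y|X) = 0.2826 dits

H(X) + H(Y|X) = 0.4700 + 0.2826 = 0.7526 dits

Both sides equal 0.7526 dits. ✓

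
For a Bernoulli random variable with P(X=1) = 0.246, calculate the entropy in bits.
0.8049 bits

The binary entropy function is:
H(p) = -p log(p) - (1-p) log(1-p)

H(0.246) = -0.246 × log_2(0.246) - 0.754 × log_2(0.754)
H(0.246) = 0.8049 bits

Note: Binary entropy is maximized at p=0.5 (H=1 bit) and minimized at p=0 or p=1 (H=0).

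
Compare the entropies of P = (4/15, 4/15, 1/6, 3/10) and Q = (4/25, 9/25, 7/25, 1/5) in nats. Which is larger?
P

Computing entropies in nats:
H(P) = 1.3648
H(Q) = 1.3393

Distribution P has higher entropy.

Intuition: The distribution closer to uniform (more spread out) has higher entropy.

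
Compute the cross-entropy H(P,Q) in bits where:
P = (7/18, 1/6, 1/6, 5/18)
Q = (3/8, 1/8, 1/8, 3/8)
1.9434 bits

Cross-entropy: H(P,Q) = -Σ p(x) log q(x)

Alternatively: H(P,Q) = H(P) + D_KL(P||Q)
H(P) = 1.9049 bits
D_KL(P||Q) = 0.0385 bits

H(P,Q) = 1.9049 + 0.0385 = 1.9434 bits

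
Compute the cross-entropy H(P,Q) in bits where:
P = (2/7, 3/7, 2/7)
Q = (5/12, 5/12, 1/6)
1.6407 bits

Cross-entropy: H(P,Q) = -Σ p(x) log q(x)

Alternatively: H(P,Q) = H(P) + D_KL(P||Q)
H(P) = 1.5567 bits
D_KL(P||Q) = 0.0841 bits

H(P,Q) = 1.5567 + 0.0841 = 1.6407 bits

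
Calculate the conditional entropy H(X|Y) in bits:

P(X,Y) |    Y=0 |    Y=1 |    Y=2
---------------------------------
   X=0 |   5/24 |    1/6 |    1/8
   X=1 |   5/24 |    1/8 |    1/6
0.9914 bits

Using the chain rule: H(X|Y) = H(X,Y) - H(Y)

First, compute H(X,Y) = 2.5546 bits

Marginal P(Y) = (5/12, 7/24, 7/24)
H(Y) = 1.5632 bits

H(X|Y) = H(X,Y) - H(Y) = 2.5546 - 1.5632 = 0.9914 bits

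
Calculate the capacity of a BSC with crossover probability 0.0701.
0.6337 bits

For a binary symmetric channel (BSC) with error probability p:
Capacity C = 1 - H(p) bits per symbol

where H(p) = -p log₂(p) - (1-p) log₂(1-p) is the binary entropy function.

H(0.0701) = 0.3663 bits
C = 1 - 0.3663 = 0.6337 bits per symbol

This means we can reliably transmit up to 0.6337 bits of information per channel use.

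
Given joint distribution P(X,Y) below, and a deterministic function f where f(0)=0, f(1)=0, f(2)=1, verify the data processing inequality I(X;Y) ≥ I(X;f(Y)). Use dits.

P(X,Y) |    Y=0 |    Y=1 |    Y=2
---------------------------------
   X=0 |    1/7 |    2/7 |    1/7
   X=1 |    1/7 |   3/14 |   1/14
I(X;Y) = 0.0030, I(X;f(Y)) = 0.0022, inequality holds: 0.0030 ≥ 0.0022

Data Processing Inequality: For any Markov chain X → Y → Z, we have I(X;Y) ≥ I(X;Z).

Here Z = f(Y) is a deterministic function of Y, forming X → Y → Z.

Original I(X;Y) = 0.0030 dits

After applying f:
P(X,Z) where Z=f(Y):
- P(X,Z=0) = P(X,Y=0) + P(X,Y=1)
- P(X,Z=1) = P(X,Y=2)

I(X;Z) = I(X;f(Y)) = 0.0022 dits

Verification: 0.0030 ≥ 0.0022 ✓

Information cannot be created by processing; the function f can only lose information about X.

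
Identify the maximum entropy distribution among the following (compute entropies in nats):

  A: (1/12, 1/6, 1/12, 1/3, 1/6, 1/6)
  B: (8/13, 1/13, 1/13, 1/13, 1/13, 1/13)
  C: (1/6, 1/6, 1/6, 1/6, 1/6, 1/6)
C

For a discrete distribution over n outcomes, entropy is maximized by the uniform distribution.

Computing entropies:
H(A) = 1.6762 nats
H(B) = 1.2853 nats
H(C) = 1.7918 nats

The uniform distribution (where all probabilities equal 1/6) achieves the maximum entropy of log_e(6) = 1.7918 nats.

Distribution C has the highest entropy.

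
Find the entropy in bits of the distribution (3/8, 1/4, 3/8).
1.5613 bits

Shannon entropy is H(X) = -Σ p(x) log p(x).

For P = (3/8, 1/4, 3/8):
H = -3/8 × log_2(3/8) -1/4 × log_2(1/4) -3/8 × log_2(3/8)
H = 1.5613 bits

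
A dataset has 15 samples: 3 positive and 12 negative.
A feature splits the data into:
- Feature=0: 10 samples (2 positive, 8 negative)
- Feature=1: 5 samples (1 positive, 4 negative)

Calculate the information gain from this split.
0.0000 bits

Information Gain = H(Y) - H(Y|Feature)

Before split:
P(positive) = 3/15 = 0.2000
H(Y) = 0.7219 bits

After split:
Feature=0: H = 0.7219 bits (weight = 10/15)
Feature=1: H = 0.7219 bits (weight = 5/15)
H(Y|Feature) = (10/15)×0.7219 + (5/15)×0.7219 = 0.7219 bits

Information Gain = 0.7219 - 0.7219 = 0.0000 bits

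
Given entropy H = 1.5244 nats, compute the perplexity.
4.5924

Perplexity is e^H (or exp(H) for natural log).

H = 1.5244 nats
Perplexity = e^1.5244 = 4.5924

Interpretation: The model's uncertainty is equivalent to choosing uniformly among 4.6 options.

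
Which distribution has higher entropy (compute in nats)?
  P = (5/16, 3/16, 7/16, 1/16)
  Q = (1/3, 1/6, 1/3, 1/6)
Q

Computing entropies in nats:
H(P) = 1.2123
H(Q) = 1.3297

Distribution Q has higher entropy.

Intuition: The distribution closer to uniform (more spread out) has higher entropy.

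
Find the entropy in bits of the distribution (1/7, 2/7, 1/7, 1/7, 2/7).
2.2359 bits

Shannon entropy is H(X) = -Σ p(x) log p(x).

For P = (1/7, 2/7, 1/7, 1/7, 2/7):
H = -1/7 × log_2(1/7) -2/7 × log_2(2/7) -1/7 × log_2(1/7) -1/7 × log_2(1/7) -2/7 × log_2(2/7)
H = 2.2359 bits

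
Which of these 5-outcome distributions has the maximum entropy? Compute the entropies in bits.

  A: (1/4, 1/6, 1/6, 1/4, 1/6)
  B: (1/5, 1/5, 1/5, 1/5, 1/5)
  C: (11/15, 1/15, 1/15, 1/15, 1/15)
B

For a discrete distribution over n outcomes, entropy is maximized by the uniform distribution.

Computing entropies:
H(A) = 2.2925 bits
H(B) = 2.3219 bits
H(C) = 1.3700 bits

The uniform distribution (where all probabilities equal 1/5) achieves the maximum entropy of log_2(5) = 2.3219 bits.

Distribution B has the highest entropy.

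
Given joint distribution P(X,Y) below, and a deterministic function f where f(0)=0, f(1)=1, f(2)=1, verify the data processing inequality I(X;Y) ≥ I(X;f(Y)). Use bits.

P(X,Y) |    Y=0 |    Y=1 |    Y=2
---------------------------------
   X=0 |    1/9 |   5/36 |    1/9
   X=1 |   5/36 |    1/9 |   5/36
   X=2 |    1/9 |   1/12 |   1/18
I(X;Y) = 0.0162, I(X;f(Y)) = 0.0086, inequality holds: 0.0162 ≥ 0.0086

Data Processing Inequality: For any Markov chain X → Y → Z, we have I(X;Y) ≥ I(X;Z).

Here Z = f(Y) is a deterministic function of Y, forming X → Y → Z.

Original I(X;Y) = 0.0162 bits

After applying f:
P(X,Z) where Z=f(Y):
- P(X,Z=0) = P(X,Y=0)
- P(X,Z=1) = P(X,Y=1) + P(X,Y=2)

I(X;Z) = I(X;f(Y)) = 0.0086 bits

Verification: 0.0162 ≥ 0.0086 ✓

Information cannot be created by processing; the function f can only lose information about X.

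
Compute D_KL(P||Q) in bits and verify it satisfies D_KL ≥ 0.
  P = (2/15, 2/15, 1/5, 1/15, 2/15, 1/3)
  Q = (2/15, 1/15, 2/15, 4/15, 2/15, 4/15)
0.2243 bits

KL divergence satisfies the Gibbs inequality: D_KL(P||Q) ≥ 0 for all distributions P, Q.

D_KL(P||Q) = Σ p(x) log(p(x)/q(x))
Term by term:
  x=0: 2/15 × log_2[(2/15)/(2/15)] = 0.0000
  x=1: 2/15 × log_2[(2/15)/(1/15)] = 0.1333
  x=2: 1/5 × log_2[(1/5)/(2/15)] = 0.1170
  x=3: 1/15 × log_2[(1/15)/(4/15)] = -0.1333
  x=4: 2/15 × log_2[(2/15)/(2/15)] = 0.0000
  x=5: 1/3 × log_2[(1/3)/(4/15)] = 0.1073
D_KL(P||Q) = 0.2243 bits

D_KL(P||Q) = 0.2243 ≥ 0 ✓

This non-negativity is a fundamental property: relative entropy cannot be negative because it measures how different Q is from P.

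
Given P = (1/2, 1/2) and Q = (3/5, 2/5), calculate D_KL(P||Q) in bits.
0.0294 bits

KL divergence: D_KL(P||Q) = Σ p(x) log(p(x)/q(x))

Computing term by term:
  x=0: 1/2 × log_2[(1/2)/(3/5)] = 1/2 × -0.2630 = -0.1315
  x=1: 1/2 × log_2[(1/2)/(2/5)] = 1/2 × 0.3219 = 0.1610

D_KL(P||Q) = 0.0294 bits

Note: KL divergence is always non-negative and equals 0 iff P = Q.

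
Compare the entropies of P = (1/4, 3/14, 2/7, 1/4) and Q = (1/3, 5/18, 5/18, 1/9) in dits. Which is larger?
P

Computing entropies in dits:
H(P) = 0.5998
H(Q) = 0.5741

Distribution P has higher entropy.

Intuition: The distribution closer to uniform (more spread out) has higher entropy.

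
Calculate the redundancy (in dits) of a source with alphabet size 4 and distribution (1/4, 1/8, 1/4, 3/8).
0.0284 dits

Redundancy measures how far a source is from maximum entropy:
R = H_max - H(X)

Maximum entropy for 4 symbols: H_max = log_10(4) = 0.6021 dits
Actual entropy: H(X) = 0.5737 dits
Redundancy: R = 0.6021 - 0.5737 = 0.0284 dits

This redundancy represents potential for compression: the source could be compressed by 0.0284 dits per symbol.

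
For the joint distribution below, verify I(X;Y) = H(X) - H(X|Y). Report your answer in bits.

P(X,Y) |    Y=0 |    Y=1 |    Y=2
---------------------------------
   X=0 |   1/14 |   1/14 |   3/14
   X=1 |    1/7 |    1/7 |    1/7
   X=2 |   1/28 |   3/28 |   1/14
I(X;Y) = 0.0686 bits

Mutual information has multiple equivalent forms:
- I(X;Y) = H(X) - H(X|Y)
- I(X;Y) = H(Y) - H(Y|X)
- I(X;Y) = H(X) + H(Y) - H(X,Y)

Computing all quantities:
H(X) = 1.5306, H(Y) = 1.5502, H(X,Y) = 3.0122
H(X|Y) = 1.4620, H(Y|X) = 1.4816

Verification:
H(X) - H(X|Y) = 1.5306 - 1.4620 = 0.0686
H(Y) - H(Y|X) = 1.5502 - 1.4816 = 0.0686
H(X) + H(Y) - H(X,Y) = 1.5306 + 1.5502 - 3.0122 = 0.0686

All forms give I(X;Y) = 0.0686 bits. ✓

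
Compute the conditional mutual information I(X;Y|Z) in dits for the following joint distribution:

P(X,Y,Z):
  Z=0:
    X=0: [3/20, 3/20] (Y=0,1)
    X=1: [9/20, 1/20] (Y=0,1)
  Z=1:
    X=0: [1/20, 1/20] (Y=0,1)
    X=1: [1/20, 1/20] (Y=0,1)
0.0345 dits

Conditional mutual information: I(X;Y|Z) = H(X|Z) + H(Y|Z) - H(X,Y|Z)

H(Z) = 0.2173
H(X,Z) = 0.5074 → H(X|Z) = 0.2901
H(Y,Z) = 0.4729 → H(Y|Z) = 0.2556
H(X,Y,Z) = 0.7285 → H(X,Y|Z) = 0.5112

I(X;Y|Z) = 0.2901 + 0.2556 - 0.5112 = 0.0345 dits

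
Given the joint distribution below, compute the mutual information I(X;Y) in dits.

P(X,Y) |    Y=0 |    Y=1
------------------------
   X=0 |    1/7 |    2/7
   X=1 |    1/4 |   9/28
0.0024 dits

Mutual information: I(X;Y) = H(X) + H(Y) - H(X,Y)

Marginals:
P(X) = (3/7, 4/7), H(X) = 0.2966 dits
P(Y) = (11/28, 17/28), H(Y) = 0.2910 dits

Joint entropy: H(X,Y) = 0.5851 dits

I(X;Y) = 0.2966 + 0.2910 - 0.5851 = 0.0024 dits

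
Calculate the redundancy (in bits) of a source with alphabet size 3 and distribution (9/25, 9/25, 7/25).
0.0095 bits

Redundancy measures how far a source is from maximum entropy:
R = H_max - H(X)

Maximum entropy for 3 symbols: H_max = log_2(3) = 1.5850 bits
Actual entropy: H(X) = 1.5755 bits
Redundancy: R = 1.5850 - 1.5755 = 0.0095 bits

This redundancy represents potential for compression: the source could be compressed by 0.0095 bits per symbol.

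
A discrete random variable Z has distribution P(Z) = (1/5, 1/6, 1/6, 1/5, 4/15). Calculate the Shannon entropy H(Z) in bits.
2.2989 bits

Shannon entropy is H(X) = -Σ p(x) log p(x).

For P = (1/5, 1/6, 1/6, 1/5, 4/15):
H = -1/5 × log_2(1/5) -1/6 × log_2(1/6) -1/6 × log_2(1/6) -1/5 × log_2(1/5) -4/15 × log_2(4/15)
H = 2.2989 bits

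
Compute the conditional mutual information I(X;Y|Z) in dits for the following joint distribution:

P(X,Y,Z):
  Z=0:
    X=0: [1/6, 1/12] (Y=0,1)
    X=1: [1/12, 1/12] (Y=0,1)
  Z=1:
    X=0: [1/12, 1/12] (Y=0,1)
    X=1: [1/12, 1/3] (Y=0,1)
0.0133 dits

Conditional mutual information: I(X;Y|Z) = H(X|Z) + H(Y|Z) - H(X,Y|Z)

H(Z) = 0.2950
H(X,Z) = 0.5683 → H(X|Z) = 0.2734
H(Y,Z) = 0.5683 → H(Y|Z) = 0.2734
H(X,Y,Z) = 0.8283 → H(X,Y|Z) = 0.5334

I(X;Y|Z) = 0.2734 + 0.2734 - 0.5334 = 0.0133 dits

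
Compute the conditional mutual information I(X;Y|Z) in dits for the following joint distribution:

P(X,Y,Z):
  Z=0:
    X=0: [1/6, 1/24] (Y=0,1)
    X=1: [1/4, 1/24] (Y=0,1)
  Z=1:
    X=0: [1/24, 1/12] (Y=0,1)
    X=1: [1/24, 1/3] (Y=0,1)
0.0071 dits

Conditional mutual information: I(X;Y|Z) = H(X|Z) + H(Y|Z) - H(X,Y|Z)

H(Z) = 0.3010
H(X,Z) = 0.5706 → H(X|Z) = 0.2696
H(Y,Z) = 0.4967 → H(Y|Z) = 0.1957
H(X,Y,Z) = 0.7592 → H(X,Y|Z) = 0.4582

I(X;Y|Z) = 0.2696 + 0.1957 - 0.4582 = 0.0071 dits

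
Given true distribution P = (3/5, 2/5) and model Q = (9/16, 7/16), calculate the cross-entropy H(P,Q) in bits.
0.9751 bits

Cross-entropy: H(P,Q) = -Σ p(x) log q(x)

Alternatively: H(P,Q) = H(P) + D_KL(P||Q)
H(P) = 0.9710 bits
D_KL(P||Q) = 0.0042 bits

H(P,Q) = 0.9710 + 0.0042 = 0.9751 bits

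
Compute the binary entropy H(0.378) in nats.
0.6631 nats

The binary entropy function is:
H(p) = -p log(p) - (1-p) log(1-p)

H(0.378) = -0.378 × log_e(0.378) - 0.622 × log_e(0.622)
H(0.378) = 0.6631 nats

Note: Binary entropy is maximized at p=0.5 (H=1 bit) and minimized at p=0 or p=1 (H=0).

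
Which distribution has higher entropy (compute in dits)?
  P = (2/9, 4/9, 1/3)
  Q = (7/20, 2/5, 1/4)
Q

Computing entropies in dits:
H(P) = 0.4607
H(Q) = 0.4693

Distribution Q has higher entropy.

Intuition: The distribution closer to uniform (more spread out) has higher entropy.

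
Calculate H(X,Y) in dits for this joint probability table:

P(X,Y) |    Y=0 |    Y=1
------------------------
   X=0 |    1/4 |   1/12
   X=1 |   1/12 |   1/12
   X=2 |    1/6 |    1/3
0.7090 dits

Joint entropy is H(X,Y) = -Σ_{x,y} p(x,y) log p(x,y).

Summing over all non-zero entries:
H(X,Y) = -[1/4·log_10(1/4) + 1/12·log_10(1/12) + 1/12·log_10(1/12) + 1/12·log_10(1/12) + 1/6·log_10(1/6) + 1/3·log_10(1/3)]
H(X,Y) = 0.7090 dits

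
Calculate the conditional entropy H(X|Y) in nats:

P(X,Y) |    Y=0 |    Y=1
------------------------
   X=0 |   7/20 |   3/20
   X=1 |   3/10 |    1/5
0.6876 nats

Using the chain rule: H(X|Y) = H(X,Y) - H(Y)

First, compute H(X,Y) = 1.3351 nats

Marginal P(Y) = (13/20, 7/20)
H(Y) = 0.6474 nats

H(X|Y) = H(X,Y) - H(Y) = 1.3351 - 0.6474 = 0.6876 nats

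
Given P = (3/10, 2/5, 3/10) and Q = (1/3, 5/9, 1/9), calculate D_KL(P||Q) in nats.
0.1350 nats

KL divergence: D_KL(P||Q) = Σ p(x) log(p(x)/q(x))

Computing term by term:
  x=0: 3/10 × log_e[(3/10)/(1/3)] = 3/10 × -0.1054 = -0.0316
  x=1: 2/5 × log_e[(2/5)/(5/9)] = 2/5 × -0.3285 = -0.1314
  x=2: 3/10 × log_e[(3/10)/(1/9)] = 3/10 × 0.9933 = 0.2980

D_KL(P||Q) = 0.1350 nats

Note: KL divergence is always non-negative and equals 0 iff P = Q.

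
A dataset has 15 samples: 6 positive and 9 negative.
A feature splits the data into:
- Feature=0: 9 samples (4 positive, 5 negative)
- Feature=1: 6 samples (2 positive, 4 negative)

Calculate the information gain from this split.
0.0090 bits

Information Gain = H(Y) - H(Y|Feature)

Before split:
P(positive) = 6/15 = 0.4000
H(Y) = 0.9710 bits

After split:
Feature=0: H = 0.9911 bits (weight = 9/15)
Feature=1: H = 0.9183 bits (weight = 6/15)
H(Y|Feature) = (9/15)×0.9911 + (6/15)×0.9183 = 0.9620 bits

Information Gain = 0.9710 - 0.9620 = 0.0090 bits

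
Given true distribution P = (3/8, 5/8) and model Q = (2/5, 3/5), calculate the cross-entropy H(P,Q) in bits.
0.9563 bits

Cross-entropy: H(P,Q) = -Σ p(x) log q(x)

Alternatively: H(P,Q) = H(P) + D_KL(P||Q)
H(P) = 0.9544 bits
D_KL(P||Q) = 0.0019 bits

H(P,Q) = 0.9544 + 0.0019 = 0.9563 bits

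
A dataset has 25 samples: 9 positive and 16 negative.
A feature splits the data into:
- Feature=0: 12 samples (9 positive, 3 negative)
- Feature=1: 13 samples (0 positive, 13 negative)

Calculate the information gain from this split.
0.5533 bits

Information Gain = H(Y) - H(Y|Feature)

Before split:
P(positive) = 9/25 = 0.3600
H(Y) = 0.9427 bits

After split:
Feature=0: H = 0.8113 bits (weight = 12/25)
Feature=1: H = 0.0000 bits (weight = 13/25)
H(Y|Feature) = (12/25)×0.8113 + (13/25)×0.0000 = 0.3894 bits

Information Gain = 0.9427 - 0.3894 = 0.5533 bits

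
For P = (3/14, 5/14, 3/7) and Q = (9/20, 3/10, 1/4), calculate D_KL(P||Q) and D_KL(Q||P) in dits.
D_KL(P||Q) = 0.0583, D_KL(Q||P) = 0.0638

KL divergence is not symmetric: D_KL(P||Q) ≠ D_KL(Q||P) in general.

D_KL(P||Q) = 0.0583 dits
D_KL(Q||P) = 0.0638 dits

No, they are not equal!

This asymmetry is why KL divergence is not a true distance metric.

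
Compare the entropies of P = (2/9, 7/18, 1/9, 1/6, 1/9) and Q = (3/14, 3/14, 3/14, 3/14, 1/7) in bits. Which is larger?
Q

Computing entropies in bits:
H(P) = 2.1473
H(Q) = 2.3060

Distribution Q has higher entropy.

Intuition: The distribution closer to uniform (more spread out) has higher entropy.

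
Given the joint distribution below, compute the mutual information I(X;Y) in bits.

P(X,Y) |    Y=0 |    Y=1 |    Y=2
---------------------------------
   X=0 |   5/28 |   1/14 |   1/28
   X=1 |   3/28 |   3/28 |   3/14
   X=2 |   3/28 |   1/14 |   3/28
0.1000 bits

Mutual information: I(X;Y) = H(X) + H(Y) - H(X,Y)

Marginals:
P(X) = (2/7, 3/7, 2/7), H(X) = 1.5567 bits
P(Y) = (11/28, 1/4, 5/14), H(Y) = 1.5601 bits

Joint entropy: H(X,Y) = 3.0167 bits

I(X;Y) = 1.5567 + 1.5601 - 3.0167 = 0.1000 bits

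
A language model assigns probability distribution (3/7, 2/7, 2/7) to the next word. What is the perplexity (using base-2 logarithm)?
2.9417

Perplexity is 2^H (or exp(H) for natural log).

First, H = -Σ p log p = 1.5567 bits
Perplexity = 2^1.5567 = 2.9417

Interpretation: The model's uncertainty is equivalent to choosing uniformly among 2.9 options.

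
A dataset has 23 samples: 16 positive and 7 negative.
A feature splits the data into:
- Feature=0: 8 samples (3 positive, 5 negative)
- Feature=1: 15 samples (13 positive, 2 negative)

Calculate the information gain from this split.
0.1851 bits

Information Gain = H(Y) - H(Y|Feature)

Before split:
P(positive) = 16/23 = 0.6957
H(Y) = 0.8865 bits

After split:
Feature=0: H = 0.9544 bits (weight = 8/23)
Feature=1: H = 0.5665 bits (weight = 15/23)
H(Y|Feature) = (8/23)×0.9544 + (15/23)×0.5665 = 0.7014 bits

Information Gain = 0.8865 - 0.7014 = 0.1851 bits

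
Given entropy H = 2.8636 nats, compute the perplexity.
17.5245

Perplexity is e^H (or exp(H) for natural log).

H = 2.8636 nats
Perplexity = e^2.8636 = 17.5245

Interpretation: The model's uncertainty is equivalent to choosing uniformly among 17.5 options.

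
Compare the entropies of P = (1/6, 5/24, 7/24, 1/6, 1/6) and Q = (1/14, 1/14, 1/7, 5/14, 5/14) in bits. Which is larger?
P

Computing entropies in bits:
H(P) = 2.2824
H(Q) = 2.0060

Distribution P has higher entropy.

Intuition: The distribution closer to uniform (more spread out) has higher entropy.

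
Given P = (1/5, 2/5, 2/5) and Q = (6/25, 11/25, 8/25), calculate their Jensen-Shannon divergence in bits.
0.0052 bits

Jensen-Shannon divergence is:
JSD(P||Q) = 0.5 × D_KL(P||M) + 0.5 × D_KL(Q||M)
where M = 0.5 × (P + Q) is the mixture distribution.

M = 0.5 × (1/5, 2/5, 2/5) + 0.5 × (6/25, 11/25, 8/25) = (0.22, 0.42, 9/25)

D_KL(P||M) = 0.0051 bits
D_KL(Q||M) = 0.0053 bits

JSD(P||Q) = 0.5 × 0.0051 + 0.5 × 0.0053 = 0.0052 bits

Unlike KL divergence, JSD is symmetric and bounded: 0 ≤ JSD ≤ log(2).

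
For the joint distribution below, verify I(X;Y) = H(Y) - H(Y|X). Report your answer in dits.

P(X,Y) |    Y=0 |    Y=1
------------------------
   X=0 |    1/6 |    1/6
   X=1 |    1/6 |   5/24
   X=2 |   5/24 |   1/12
I(X;Y) = 0.0115 dits

Mutual information has multiple equivalent forms:
- I(X;Y) = H(X) - H(X|Y)
- I(X;Y) = H(Y) - H(Y|X)
- I(X;Y) = H(X) + H(Y) - H(X,Y)

Computing all quantities:
H(X) = 0.4749, H(Y) = 0.2995, H(X,Y) = 0.7629
H(X|Y) = 0.4633, H(Y|X) = 0.2880

Verification:
H(X) - H(X|Y) = 0.4749 - 0.4633 = 0.0115
H(Y) - H(Y|X) = 0.2995 - 0.2880 = 0.0115
H(X) + H(Y) - H(X,Y) = 0.4749 + 0.2995 - 0.7629 = 0.0115

All forms give I(X;Y) = 0.0115 dits. ✓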